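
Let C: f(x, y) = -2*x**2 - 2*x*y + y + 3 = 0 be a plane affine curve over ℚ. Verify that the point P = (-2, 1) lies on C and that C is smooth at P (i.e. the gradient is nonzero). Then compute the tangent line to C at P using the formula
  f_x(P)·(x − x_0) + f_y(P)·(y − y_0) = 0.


Tangent line at P: 6*x + 5*y + 7 = 0.

Step 1: f(-2, 1) = 0, so P lies on C.
Step 2: partial derivatives
  f_x(x, y) = -4*x - 2*y, f_y(x, y) = 1 - 2*x.
  f_x(P) = 6, f_y(P) = 5 (gradient nonzero, so P is smooth).
Step 3: tangent line at P: 6·(x − -2) + 5·(y − 1) = 0.
Expanding: 6*x + 5*y + 7 = 0.


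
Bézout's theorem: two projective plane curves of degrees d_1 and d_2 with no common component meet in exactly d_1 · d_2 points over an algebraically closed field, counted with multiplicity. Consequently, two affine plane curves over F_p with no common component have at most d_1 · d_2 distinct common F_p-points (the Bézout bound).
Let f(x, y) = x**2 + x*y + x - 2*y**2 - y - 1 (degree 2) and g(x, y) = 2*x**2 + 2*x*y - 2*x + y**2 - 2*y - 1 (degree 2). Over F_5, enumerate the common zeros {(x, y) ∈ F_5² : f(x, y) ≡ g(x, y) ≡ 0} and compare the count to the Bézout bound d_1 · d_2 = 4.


Common zeros: {(4, 1), (4, 3)}; count = 2; Bézout bound = 4.

deg(f) = 2, deg(g) = 2, so Bézout bound = 4.
Scan x ∈ F_5. For each x, list the y ∈ F_5 with f(x, y) ≡ 0 and those with g(x, y) ≡ 0 (mod 5); the common zeros in that column are the intersection.
  x = 0: f ≡ 0 at y ∈ ∅; g ≡ 0 at y ∈ ∅; common: ∅.
  x = 1: f ≡ 0 at y ∈ ∅; g ≡ 0 at y ∈ {1, 4}; common: ∅.
  x = 2: f ≡ 0 at y ∈ {0, 3}; g ≡ 0 at y ∈ ∅; common: ∅.
  x = 3: f ≡ 0 at y ∈ ∅; g ≡ 0 at y ∈ ∅; common: ∅.
  x = 4: f ≡ 0 at y ∈ {1, 3}; g ≡ 0 at y ∈ {1, 3}; common: {1, 3}.
Collecting: common zeros = {(4, 1), (4, 3)}, so the count is 2.
Comparison with the Bézout bound: 2 ≤ 4 = deg(f)·deg(g), as expected for curves with no common component (the affine F_5-count falls short of the bound because intersections may lie at infinity, over extension fields, or carry multiplicity).


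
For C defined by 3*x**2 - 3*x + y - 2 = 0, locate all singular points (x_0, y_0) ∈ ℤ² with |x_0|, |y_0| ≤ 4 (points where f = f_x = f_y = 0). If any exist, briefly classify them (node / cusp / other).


No singular points in the scanned grid; C is smooth there.

Compute partial derivatives:
  f_x = 6*x - 3.
  f_y = 1.
f_y = 1 is a nonzero constant, so f_y never vanishes: no point (x, y) can satisfy f = f_x = f_y = 0. In particular no (x, y) ∈ {−4, ..., 4}² is singular; the curve is smooth.


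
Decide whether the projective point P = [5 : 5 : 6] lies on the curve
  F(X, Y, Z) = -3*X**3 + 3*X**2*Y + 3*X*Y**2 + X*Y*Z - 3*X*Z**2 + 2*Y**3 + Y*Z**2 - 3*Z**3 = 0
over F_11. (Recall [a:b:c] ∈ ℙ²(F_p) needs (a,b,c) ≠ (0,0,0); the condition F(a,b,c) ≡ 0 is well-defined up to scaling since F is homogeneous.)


F(5,5,6) ≡ 9 (mod 11); P is NOT on the curve.

Evaluate F(5, 5, 6) term-by-term (mod 11).
  -3*X**3 ↦ -3·125·1·1 = -375
  3*X**2*Y ↦ 3·25·5·1 = 375
  3*X*Y**2 ↦ 3·5·25·1 = 375
  X*Y*Z ↦ 1·5·5·6 = 150
  -3*X*Z**2 ↦ -3·5·1·36 = -540
  2*Y**3 ↦ 2·1·125·1 = 250
  Y*Z**2 ↦ 1·1·5·36 = 180
  -3*Z**3 ↦ -3·1·1·216 = -648
Sum: F(5, 5, 6) = (-375) + (375) + (375) + (150) + (-540) + (250) + (180) + (-648) = -233.
Reducing mod 11: -233 ≡ 9 (mod 11).
Since F(a, b, c) ≡ 9 ≠ 0 (mod 11), P does NOT lie on the curve.


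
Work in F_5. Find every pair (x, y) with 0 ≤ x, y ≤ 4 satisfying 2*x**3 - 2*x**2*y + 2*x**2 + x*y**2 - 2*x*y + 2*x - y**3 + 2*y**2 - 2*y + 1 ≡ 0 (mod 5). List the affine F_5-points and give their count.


Affine F_5-points: {(0, 1), (4, 3)}; count = 2.

For each of the 25 pairs (x, y) ∈ F_5², evaluate f(x, y) mod 5. Record the zeros.
  x = 0: [0↦1, 1↦0, 2↦2, 3↦1, 4↦1]  zeros at y ∈ {1}
  x = 1: [0↦2, 1↦3, 2↦4, 3↦4, 4↦2]  zeros at y ∈ ∅
  x = 2: [0↦4, 1↦3, 2↦4, 3↦1, 4↦3]  zeros at y ∈ ∅
  x = 3: [0↦4, 1↦2, 2↦4, 3↦4, 4↦1]  zeros at y ∈ ∅
  x = 4: [0↦4, 1↦2, 2↦1, 3↦0, 4↦3]  zeros at y ∈ {3}
Collecting zeros: affine points = {(0, 1), (4, 3)}.
Total count |C(F_5)_aff| = 2.


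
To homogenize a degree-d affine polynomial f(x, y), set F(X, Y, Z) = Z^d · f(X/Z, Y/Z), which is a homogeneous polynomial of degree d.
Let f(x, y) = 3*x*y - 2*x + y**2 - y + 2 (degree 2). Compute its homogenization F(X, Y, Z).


F(X, Y, Z) = 3*X*Y - 2*X*Z + Y**2 - Y*Z + 2*Z**2

deg(f) = 2.
Substitute x = X/Z, y = Y/Z into f, then multiply by Z^2.
  monomial 3·x^1·y^1 ↦ 3·X^1·Y^1·Z^0.
  monomial -2·x^1·y^0 ↦ -2·X^1·Y^0·Z^1.
  monomial 1·x^0·y^2 ↦ 1·X^0·Y^2·Z^0.
  monomial -1·x^0·y^1 ↦ -1·X^0·Y^1·Z^1.
  monomial 2·x^0·y^0 ↦ 2·X^0·Y^0·Z^2.
Collecting: F(X, Y, Z) = 3*X*Y - 2*X*Z + Y**2 - Y*Z + 2*Z**2.


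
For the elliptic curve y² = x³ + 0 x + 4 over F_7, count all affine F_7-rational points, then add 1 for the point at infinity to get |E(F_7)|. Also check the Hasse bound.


Affine points = {(0, 2), (0, 5)}; affine count = 2; |E(F_7)| = 3.

Discriminant check: Δ ∝ 4a³ + 27b² = 4·0³ + 27·4² = 4·0 + 27·16 ≡ 5 (mod 7). Nonzero ⇒ E is nonsingular.
For each x ∈ F_7, compute rhs = x³ + 0·x + 4 mod 7, then count y ∈ F_7 with y² ≡ rhs.
  x = 0: rhs = 4, matching y values: 2, 5 (2 points).
  x = 1: rhs = 5, matching y values: none (0 points).
  x = 2: rhs = 5, matching y values: none (0 points).
  x = 3: rhs = 3, matching y values: none (0 points).
  x = 4: rhs = 5, matching y values: none (0 points).
  x = 5: rhs = 3, matching y values: none (0 points).
  x = 6: rhs = 3, matching y values: none (0 points).
Total affine count: 2.
Full point count |E(F_7)| = 2 + 1 = 3.
Hasse bound: |3 − (7+1)| = |-5| = 5 ≤ 2√7 ≈ 5.2915 ✓.


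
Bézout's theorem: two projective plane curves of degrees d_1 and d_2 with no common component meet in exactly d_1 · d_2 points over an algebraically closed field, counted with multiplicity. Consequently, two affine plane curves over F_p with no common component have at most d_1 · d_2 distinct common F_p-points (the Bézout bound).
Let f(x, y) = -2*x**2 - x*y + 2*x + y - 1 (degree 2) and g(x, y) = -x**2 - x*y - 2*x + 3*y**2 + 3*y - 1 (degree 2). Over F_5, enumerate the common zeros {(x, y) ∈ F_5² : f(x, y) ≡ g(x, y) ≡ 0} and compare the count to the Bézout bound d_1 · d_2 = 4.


Common zeros: {(0, 1), (4, 0)}; count = 2; Bézout bound = 4.

deg(f) = 2, deg(g) = 2, so Bézout bound = 4.
Scan x ∈ F_5. For each x, list the y ∈ F_5 with f(x, y) ≡ 0 and those with g(x, y) ≡ 0 (mod 5); the common zeros in that column are the intersection.
  x = 0: f ≡ 0 at y ∈ {1}; g ≡ 0 at y ∈ {1, 3}; common: {1}.
  x = 1: f ≡ 0 at y ∈ ∅; g ≡ 0 at y ∈ ∅; common: ∅.
  x = 2: f ≡ 0 at y ∈ {0}; g ≡ 0 at y ∈ {1, 2}; common: ∅.
  x = 3: f ≡ 0 at y ∈ {1}; g ≡ 0 at y ∈ ∅; common: ∅.
  x = 4: f ≡ 0 at y ∈ {0}; g ≡ 0 at y ∈ {0, 2}; common: {0}.
Collecting: common zeros = {(0, 1), (4, 0)}, so the count is 2.
Comparison with the Bézout bound: 2 ≤ 4 = deg(f)·deg(g), as expected for curves with no common component (the affine F_5-count falls short of the bound because intersections may lie at infinity, over extension fields, or carry multiplicity).


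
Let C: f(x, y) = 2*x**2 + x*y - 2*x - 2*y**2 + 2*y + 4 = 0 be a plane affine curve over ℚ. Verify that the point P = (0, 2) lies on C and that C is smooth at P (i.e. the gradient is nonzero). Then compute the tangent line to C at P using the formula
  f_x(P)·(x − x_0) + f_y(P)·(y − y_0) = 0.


Tangent line at P: 12 - 6*y = 0.

Step 1: f(0, 2) = 0, so P lies on C.
Step 2: partial derivatives
  f_x(x, y) = 4*x + y - 2, f_y(x, y) = x - 4*y + 2.
  f_x(P) = 0, f_y(P) = -6 (gradient nonzero, so P is smooth).
Step 3: tangent line at P: 0·(x − 0) + -6·(y − 2) = 0.
Expanding: 12 - 6*y = 0.


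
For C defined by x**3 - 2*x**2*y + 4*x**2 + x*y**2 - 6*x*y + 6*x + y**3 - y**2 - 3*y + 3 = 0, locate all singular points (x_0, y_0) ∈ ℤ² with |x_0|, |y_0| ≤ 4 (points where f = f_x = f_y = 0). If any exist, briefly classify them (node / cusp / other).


Singular points: {(-1, 1)}; classification: node.

Compute partial derivatives:
  f_x = 3*x**2 - 4*x*y + 8*x + y**2 - 6*y + 6.
  f_y = -2*x**2 + 2*x*y - 6*x + 3*y**2 - 2*y - 3.
Scan x_0 ∈ {−4, ..., 4}. For each x_0, f_y(x_0, y) is a polynomial in y; find its integer roots y ∈ {−4, ..., 4}, then test f_x and f at those candidates.
  x = -4: f_y(-4, y) = 3*y**2 - 10*y - 11; no integer root y with |y| ≤ 4.
  x = -3: f_y(-3, y) = 3*y**2 - 8*y - 3; vanishes at y ∈ {3}. (-3, 3): f_x = 36 ≠ 0.
  x = -2: f_y(-2, y) = 3*y**2 - 6*y + 1; no integer root y with |y| ≤ 4.
  x = -1: f_y(-1, y) = 3*y**2 - 4*y + 1; vanishes at y ∈ {1}. (-1, 1): f_x = 0, f = 0 — SINGULAR.
  x = 0: f_y(0, y) = 3*y**2 - 2*y - 3; no integer root y with |y| ≤ 4.
  x = 1: f_y(1, y) = 3*y**2 - 11; no integer root y with |y| ≤ 4.
  x = 2: f_y(2, y) = 3*y**2 + 2*y - 23; no integer root y with |y| ≤ 4.
  x = 3: f_y(3, y) = 3*y**2 + 4*y - 39; vanishes at y ∈ {3}. (3, 3): f_x = 12 ≠ 0.
  x = 4: f_y(4, y) = 3*y**2 + 6*y - 59; no integer root y with |y| ≤ 4.
Only singular point on the grid: (-1, 1).
Classify: substitute x = -1 + u, y = 1 + v and expand: f = u**3 - 2*u**2*v - u**2 + u*v**2 + v**3 + v**2.
No constant or linear terms (consistent with a singular point). Quadratic part: -u**2 + v**2. Cubic part: u**3 - 2*u**2*v + u*v**2 + v**3.
The quadratic part v**2 - u**2 = (v − u)(v + u) splits into two distinct linear factors, so there are two distinct tangent lines y − 1 = ±(x − -1) — this is a node (ordinary double point).
Classification: node.


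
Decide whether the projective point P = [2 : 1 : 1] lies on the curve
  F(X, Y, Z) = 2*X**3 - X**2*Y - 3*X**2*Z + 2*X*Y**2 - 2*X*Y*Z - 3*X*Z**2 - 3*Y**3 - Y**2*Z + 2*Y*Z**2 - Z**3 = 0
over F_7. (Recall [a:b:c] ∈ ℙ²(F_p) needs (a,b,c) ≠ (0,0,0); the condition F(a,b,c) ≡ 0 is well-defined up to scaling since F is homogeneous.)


F(2,1,1) ≡ 5 (mod 7); P is NOT on the curve.

Evaluate F(2, 1, 1) term-by-term (mod 7).
  2*X**3 ↦ 2·8·1·1 = 16
  -X**2*Y ↦ -1·4·1·1 = -4
  -3*X**2*Z ↦ -3·4·1·1 = -12
  2*X*Y**2 ↦ 2·2·1·1 = 4
  -2*X*Y*Z ↦ -2·2·1·1 = -4
  -3*X*Z**2 ↦ -3·2·1·1 = -6
  -3*Y**3 ↦ -3·1·1·1 = -3
  -Y**2*Z ↦ -1·1·1·1 = -1
  2*Y*Z**2 ↦ 2·1·1·1 = 2
  -Z**3 ↦ -1·1·1·1 = -1
Sum: F(2, 1, 1) = (16) + (-4) + (-12) + (4) + (-4) + (-6) + (-3) + (-1) + (2) + (-1) = -9.
Reducing mod 7: -9 ≡ 5 (mod 7).
Since F(a, b, c) ≡ 5 ≠ 0 (mod 7), P does NOT lie on the curve.


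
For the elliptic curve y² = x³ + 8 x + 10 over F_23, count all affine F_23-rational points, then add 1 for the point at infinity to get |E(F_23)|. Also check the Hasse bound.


Affine points = {(7, 8), (7, 15), (9, 11), (9, 12), (10, 3), (10, 20), (11, 7), (11, 16), (15, 3), (15, 20), (16, 5), (16, 18), (18, 11), (18, 12), (19, 11), (19, 12), (21, 3), (21, 20), (22, 1), (22, 22)}; affine count = 20; |E(F_23)| = 21.

Discriminant check: Δ ∝ 4a³ + 27b² = 4·8³ + 27·10² = 4·512 + 27·100 ≡ 10 (mod 23). Nonzero ⇒ E is nonsingular.
For each x ∈ F_23, compute rhs = x³ + 8·x + 10 mod 23, then count y ∈ F_23 with y² ≡ rhs.
  x = 0: rhs = 10, matching y values: none (0 points).
  x = 1: rhs = 19, matching y values: none (0 points).
  x = 2: rhs = 11, matching y values: none (0 points).
  x = 3: rhs = 15, matching y values: none (0 points).
  x = 4: rhs = 14, matching y values: none (0 points).
  x = 5: rhs = 14, matching y values: none (0 points).
  x = 6: rhs = 21, matching y values: none (0 points).
  x = 7: rhs = 18, matching y values: 8, 15 (2 points).
  x = 8: rhs = 11, matching y values: none (0 points).
  x = 9: rhs = 6, matching y values: 11, 12 (2 points).
  x = 10: rhs = 9, matching y values: 3, 20 (2 points).
  x = 11: rhs = 3, matching y values: 7, 16 (2 points).
  x = 12: rhs = 17, matching y values: none (0 points).
  x = 13: rhs = 11, matching y values: none (0 points).
  x = 14: rhs = 14, matching y values: none (0 points).
  x = 15: rhs = 9, matching y values: 3, 20 (2 points).
  x = 16: rhs = 2, matching y values: 5, 18 (2 points).
  x = 17: rhs = 22, matching y values: none (0 points).
  x = 18: rhs = 6, matching y values: 11, 12 (2 points).
  x = 19: rhs = 6, matching y values: 11, 12 (2 points).
  x = 20: rhs = 5, matching y values: none (0 points).
  x = 21: rhs = 9, matching y values: 3, 20 (2 points).
  x = 22: rhs = 1, matching y values: 1, 22 (2 points).
Total affine count: 20.
Full point count |E(F_23)| = 20 + 1 = 21.
Hasse bound: |21 − (23+1)| = |-3| = 3 ≤ 2√23 ≈ 9.5917 ✓.


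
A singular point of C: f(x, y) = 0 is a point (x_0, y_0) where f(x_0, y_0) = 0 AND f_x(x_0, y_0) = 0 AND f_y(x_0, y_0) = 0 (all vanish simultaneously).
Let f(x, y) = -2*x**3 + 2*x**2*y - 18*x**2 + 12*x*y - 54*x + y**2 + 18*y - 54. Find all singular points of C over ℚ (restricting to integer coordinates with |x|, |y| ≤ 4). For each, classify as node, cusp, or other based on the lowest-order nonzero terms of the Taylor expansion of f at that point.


Singular points: {(-3, 0)}; classification: cusp.

Compute partial derivatives:
  f_x = -6*x**2 + 4*x*y - 36*x + 12*y - 54.
  f_y = 2*x**2 + 12*x + 2*y + 18.
Scan x_0 ∈ {−4, ..., 4}. For each x_0, f_y(x_0, y) is a polynomial in y; find its integer roots y ∈ {−4, ..., 4}, then test f_x and f at those candidates.
  x = -4: f_y(-4, y) = 2*y + 2; vanishes at y ∈ {-1}. (-4, -1): f_x = -2 ≠ 0.
  x = -3: f_y(-3, y) = 2*y; vanishes at y ∈ {0}. (-3, 0): f_x = 0, f = 0 — SINGULAR.
  x = -2: f_y(-2, y) = 2*y + 2; vanishes at y ∈ {-1}. (-2, -1): f_x = -10 ≠ 0.
  x = -1: f_y(-1, y) = 2*y + 8; vanishes at y ∈ {-4}. (-1, -4): f_x = -56 ≠ 0.
  x = 0: f_y(0, y) = 2*y + 18; no integer root y with |y| ≤ 4.
  x = 1: f_y(1, y) = 2*y + 32; no integer root y with |y| ≤ 4.
  x = 2: f_y(2, y) = 2*y + 50; no integer root y with |y| ≤ 4.
  x = 3: f_y(3, y) = 2*y + 72; no integer root y with |y| ≤ 4.
  x = 4: f_y(4, y) = 2*y + 98; no integer root y with |y| ≤ 4.
Only singular point on the grid: (-3, 0).
Classify: substitute x = -3 + u, y = 0 + v and expand: f = -2*u**3 + 2*u**2*v + v**2.
No constant or linear terms (consistent with a singular point). Quadratic part: v**2. Cubic part: -2*u**3 + 2*u**2*v.
The quadratic part v**2 is a perfect square, so there is a single (double) tangent line v = 0, i.e. y = 0. Restricting the cubic part to that line (v = 0) leaves -2*u**3 ≠ 0, so f is not divisible by v and the branch is v² ≈ 2*u**3 to lowest order — this is a cusp.
Classification: cusp.


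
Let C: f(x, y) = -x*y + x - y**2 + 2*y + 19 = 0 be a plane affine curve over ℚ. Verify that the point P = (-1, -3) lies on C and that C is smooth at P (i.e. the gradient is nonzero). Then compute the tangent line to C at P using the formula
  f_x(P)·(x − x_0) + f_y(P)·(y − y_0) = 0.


Tangent line at P: 4*x + 9*y + 31 = 0.

Step 1: f(-1, -3) = 0, so P lies on C.
Step 2: partial derivatives
  f_x(x, y) = 1 - y, f_y(x, y) = -x - 2*y + 2.
  f_x(P) = 4, f_y(P) = 9 (gradient nonzero, so P is smooth).
Step 3: tangent line at P: 4·(x − -1) + 9·(y − -3) = 0.
Expanding: 4*x + 9*y + 31 = 0.


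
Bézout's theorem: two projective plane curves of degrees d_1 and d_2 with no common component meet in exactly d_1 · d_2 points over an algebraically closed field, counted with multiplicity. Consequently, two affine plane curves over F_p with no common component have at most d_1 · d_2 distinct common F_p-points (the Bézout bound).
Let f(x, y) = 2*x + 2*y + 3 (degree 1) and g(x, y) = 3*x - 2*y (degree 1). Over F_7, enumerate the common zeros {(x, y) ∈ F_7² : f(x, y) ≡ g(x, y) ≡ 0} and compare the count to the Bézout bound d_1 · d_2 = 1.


Common zeros: {(5, 4)}; count = 1; Bézout bound = 1.

deg(f) = 1, deg(g) = 1, so Bézout bound = 1.
Scan x ∈ F_7. For each x, list the y ∈ F_7 with f(x, y) ≡ 0 and those with g(x, y) ≡ 0 (mod 7); the common zeros in that column are the intersection.
  x = 0: f ≡ 0 at y ∈ {2}; g ≡ 0 at y ∈ {0}; common: ∅.
  x = 1: f ≡ 0 at y ∈ {1}; g ≡ 0 at y ∈ {5}; common: ∅.
  x = 2: f ≡ 0 at y ∈ {0}; g ≡ 0 at y ∈ {3}; common: ∅.
  x = 3: f ≡ 0 at y ∈ {6}; g ≡ 0 at y ∈ {1}; common: ∅.
  x = 4: f ≡ 0 at y ∈ {5}; g ≡ 0 at y ∈ {6}; common: ∅.
  x = 5: f ≡ 0 at y ∈ {4}; g ≡ 0 at y ∈ {4}; common: {4}.
  x = 6: f ≡ 0 at y ∈ {3}; g ≡ 0 at y ∈ {2}; common: ∅.
Collecting: common zeros = {(5, 4)}, so the count is 1.
Comparison with the Bézout bound: 1 ≤ 1 = deg(f)·deg(g), as expected for curves with no common component (the bound is attained).


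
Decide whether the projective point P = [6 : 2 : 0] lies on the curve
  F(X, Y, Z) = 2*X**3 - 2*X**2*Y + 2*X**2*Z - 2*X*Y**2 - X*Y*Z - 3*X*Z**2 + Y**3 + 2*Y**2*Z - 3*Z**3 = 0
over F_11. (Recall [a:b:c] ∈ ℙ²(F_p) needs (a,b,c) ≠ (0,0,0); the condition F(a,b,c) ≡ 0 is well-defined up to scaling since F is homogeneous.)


F(6,2,0) ≡ 6 (mod 11); P is NOT on the curve.

Evaluate F(6, 2, 0) term-by-term (mod 11).
  2*X**3 ↦ 2·216·1·1 = 432
  -2*X**2*Y ↦ -2·36·2·1 = -144
  2*X**2*Z ↦ 2·36·1·0 = 0
  -2*X*Y**2 ↦ -2·6·4·1 = -48
  -X*Y*Z ↦ -1·6·2·0 = 0
  -3*X*Z**2 ↦ -3·6·1·0 = 0
  Y**3 ↦ 1·1·8·1 = 8
  2*Y**2*Z ↦ 2·1·4·0 = 0
  -3*Z**3 ↦ -3·1·1·0 = 0
Sum: F(6, 2, 0) = (432) + (-144) + (0) + (-48) + (0) + (0) + (8) + (0) + (0) = 248.
Reducing mod 11: 248 ≡ 6 (mod 11).
Since F(a, b, c) ≡ 6 ≠ 0 (mod 11), P does NOT lie on the curve.


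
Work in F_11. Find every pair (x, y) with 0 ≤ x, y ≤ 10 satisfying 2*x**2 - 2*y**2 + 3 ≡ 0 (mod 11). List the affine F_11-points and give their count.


Affine F_11-points: {(2, 0), (3, 4), (3, 7), (4, 1), (4, 10), (7, 1), (7, 10), (8, 4), (8, 7), (9, 0)}; count = 10.

For each of the 121 pairs (x, y) ∈ F_11², evaluate f(x, y) mod 11. Record the zeros.
  x = 0: [0↦3, 1↦1, 2↦6, 3↦7, 4↦4, 5↦8, 6↦8, 7↦4, 8↦7, 9↦6, 10↦1]  zeros at y ∈ ∅
  x = 1: [0↦5, 1↦3, 2↦8, 3↦9, 4↦6, 5↦10, 6↦10, 7↦6, 8↦9, 9↦8, 10↦3]  zeros at y ∈ ∅
  x = 2: [0↦0, 1↦9, 2↦3, 3↦4, 4↦1, 5↦5, 6↦5, 7↦1, 8↦4, 9↦3, 10↦9]  zeros at y ∈ {0}
  x = 3: [0↦10, 1↦8, 2↦2, 3↦3, 4↦0, 5↦4, 6↦4, 7↦0, 8↦3, 9↦2, 10↦8]  zeros at y ∈ {4, 7}
  x = 4: [0↦2, 1↦0, 2↦5, 3↦6, 4↦3, 5↦7, 6↦7, 7↦3, 8↦6, 9↦5, 10↦0]  zeros at y ∈ {1, 10}
  x = 5: [0↦9, 1↦7, 2↦1, 3↦2, 4↦10, 5↦3, 6↦3, 7↦10, 8↦2, 9↦1, 10↦7]  zeros at y ∈ ∅
  x = 6: [0↦9, 1↦7, 2↦1, 3↦2, 4↦10, 5↦3, 6↦3, 7↦10, 8↦2, 9↦1, 10↦7]  zeros at y ∈ ∅
  x = 7: [0↦2, 1↦0, 2↦5, 3↦6, 4↦3, 5↦7, 6↦7, 7↦3, 8↦6, 9↦5, 10↦0]  zeros at y ∈ {1, 10}
  x = 8: [0↦10, 1↦8, 2↦2, 3↦3, 4↦0, 5↦4, 6↦4, 7↦0, 8↦3, 9↦2, 10↦8]  zeros at y ∈ {4, 7}
  x = 9: [0↦0, 1↦9, 2↦3, 3↦4, 4↦1, 5↦5, 6↦5, 7↦1, 8↦4, 9↦3, 10↦9]  zeros at y ∈ {0}
  x = 10: [0↦5, 1↦3, 2↦8, 3↦9, 4↦6, 5↦10, 6↦10, 7↦6, 8↦9, 9↦8, 10↦3]  zeros at y ∈ ∅
Collecting zeros: affine points = {(2, 0), (3, 4), (3, 7), (4, 1), (4, 10), (7, 1), (7, 10), (8, 4), (8, 7), (9, 0)}.
Total count |C(F_11)_aff| = 10.


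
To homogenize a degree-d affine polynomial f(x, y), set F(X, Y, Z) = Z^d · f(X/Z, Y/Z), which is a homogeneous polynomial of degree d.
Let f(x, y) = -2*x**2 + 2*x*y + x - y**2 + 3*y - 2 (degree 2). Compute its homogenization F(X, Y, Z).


F(X, Y, Z) = -2*X**2 + 2*X*Y + X*Z - Y**2 + 3*Y*Z - 2*Z**2

deg(f) = 2.
Substitute x = X/Z, y = Y/Z into f, then multiply by Z^2.
  monomial -2·x^2·y^0 ↦ -2·X^2·Y^0·Z^0.
  monomial 2·x^1·y^1 ↦ 2·X^1·Y^1·Z^0.
  monomial 1·x^1·y^0 ↦ 1·X^1·Y^0·Z^1.
  monomial -1·x^0·y^2 ↦ -1·X^0·Y^2·Z^0.
  monomial 3·x^0·y^1 ↦ 3·X^0·Y^1·Z^1.
  monomial -2·x^0·y^0 ↦ -2·X^0·Y^0·Z^2.
Collecting: F(X, Y, Z) = -2*X**2 + 2*X*Y + X*Z - Y**2 + 3*Y*Z - 2*Z**2.


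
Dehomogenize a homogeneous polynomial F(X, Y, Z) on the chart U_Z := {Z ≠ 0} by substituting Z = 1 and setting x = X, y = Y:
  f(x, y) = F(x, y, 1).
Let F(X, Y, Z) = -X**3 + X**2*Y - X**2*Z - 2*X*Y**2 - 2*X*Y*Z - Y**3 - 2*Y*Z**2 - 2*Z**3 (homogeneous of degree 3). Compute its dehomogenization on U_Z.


f(x, y) = -x**3 + x**2*y - x**2 - 2*x*y**2 - 2*x*y - y**3 - 2*y - 2

On U_Z we set Z = 1. Each monomial c·X^i·Y^j·Z^k in F becomes c·x^i·y^j·1^k = c·x^i·y^j.
Substituting Z = 1: F(X, Y, 1) = -x**3 + x**2*y - x**2 - 2*x*y**2 - 2*x*y - y**3 - 2*y - 2.
Note: deg(f) ≤ deg(F) = 3; strict inequality happens when F is divisible by Z (lost terms).


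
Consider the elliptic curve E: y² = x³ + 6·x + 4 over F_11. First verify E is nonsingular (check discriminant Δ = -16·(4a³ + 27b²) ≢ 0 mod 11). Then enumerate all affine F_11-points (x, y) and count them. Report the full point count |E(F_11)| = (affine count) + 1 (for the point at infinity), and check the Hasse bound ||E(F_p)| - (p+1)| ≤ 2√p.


Affine points = {(0, 2), (0, 9), (1, 0), (3, 4), (3, 7), (4, 2), (4, 9), (5, 4), (5, 7), (6, 5), (6, 6), (7, 2), (7, 9), (8, 5), (8, 6)}; affine count = 15; |E(F_11)| = 16.

Discriminant check: Δ ∝ 4a³ + 27b² = 4·6³ + 27·4² = 4·216 + 27·16 ≡ 9 (mod 11). Nonzero ⇒ E is nonsingular.
For each x ∈ F_11, compute rhs = x³ + 6·x + 4 mod 11, then count y ∈ F_11 with y² ≡ rhs.
  x = 0: rhs = 4, matching y values: 2, 9 (2 points).
  x = 1: rhs = 0, matching y values: 0 (1 points).
  x = 2: rhs = 2, matching y values: none (0 points).
  x = 3: rhs = 5, matching y values: 4, 7 (2 points).
  x = 4: rhs = 4, matching y values: 2, 9 (2 points).
  x = 5: rhs = 5, matching y values: 4, 7 (2 points).
  x = 6: rhs = 3, matching y values: 5, 6 (2 points).
  x = 7: rhs = 4, matching y values: 2, 9 (2 points).
  x = 8: rhs = 3, matching y values: 5, 6 (2 points).
  x = 9: rhs = 6, matching y values: none (0 points).
  x = 10: rhs = 8, matching y values: none (0 points).
Total affine count: 15.
Full point count |E(F_11)| = 15 + 1 = 16.
Hasse bound: |16 − (11+1)| = |4| = 4 ≤ 2√11 ≈ 6.6332 ✓.


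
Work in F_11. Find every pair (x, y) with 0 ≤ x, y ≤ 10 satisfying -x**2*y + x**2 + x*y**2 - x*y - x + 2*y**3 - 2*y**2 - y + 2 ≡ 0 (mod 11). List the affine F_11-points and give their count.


Affine F_11-points: {(0, 7), (1, 1), (3, 9), (4, 5), (5, 0), (5, 7), (5, 8), (6, 2), (6, 8), (6, 10), (7, 0), (9, 5), (10, 9), (10, 10)}; count = 14.

For each of the 121 pairs (x, y) ∈ F_11², evaluate f(x, y) mod 11. Record the zeros.
  x = 0: [0↦2, 1↦1, 2↦8, 3↦2, 4↦6, 5↦10, 6↦4, 7↦0, 8↦10, 9↦2, 10↦10]  zeros at y ∈ {7}
  x = 1: [0↦2, 1↦0, 2↦8, 3↦5, 4↦3, 5↦3, 6↦6, 7↦2, 8↦3, 9↦10, 10↦2]  zeros at y ∈ {1}
  x = 2: [0↦4, 1↦10, 2↦6, 3↦4, 4↦5, 5↦10, 6↦9, 7↦3, 8↦4, 9↦2, 10↦9]  zeros at y ∈ ∅
  x = 3: [0↦8, 1↦9, 2↦2, 3↦10, 4↦1, 5↦9, 6↦2, 7↦3, 8↦2, 9↦0, 10↦9]  zeros at y ∈ {9}
  x = 4: [0↦3, 1↦8, 2↦7, 3↦1, 4↦2, 5↦0, 6↦7, 7↦2, 8↦8, 9↦4, 10↦2]  zeros at y ∈ {5}
  x = 5: [0↦0, 1↦7, 2↦10, 3↦10, 4↦8, 5↦5, 6↦2, 7↦0, 8↦0, 9↦3, 10↦10]  zeros at y ∈ {0, 7, 8}
  x = 6: [0↦10, 1↦6, 2↦0, 3↦4, 4↦8, 5↦2, 6↦9, 7↦8, 8↦0, 9↦8, 10↦0]  zeros at y ∈ {2, 8, 10}
  x = 7: [0↦0, 1↦5, 2↦10, 3↦5, 4↦2, 5↦2, 6↦6, 7↦4, 8↦8, 9↦8, 10↦5]  zeros at y ∈ {0}
  x = 8: [0↦3, 1↦4, 2↦7, 3↦2, 4↦1, 5↦5, 6↦4, 7↦10, 8↦2, 9↦3, 10↦3]  zeros at y ∈ ∅
  x = 9: [0↦8, 1↦3, 2↦2, 3↦6, 4↦5, 5↦0, 6↦3, 7↦4, 8↦4, 9↦4, 10↦5]  zeros at y ∈ {5}
  x = 10: [0↦4, 1↦2, 2↦6, 3↦6, 4↦3, 5↦9, 6↦3, 7↦8, 8↦3, 9↦0, 10↦0]  zeros at y ∈ {9, 10}
Collecting zeros: affine points = {(0, 7), (1, 1), (3, 9), (4, 5), (5, 0), (5, 7), (5, 8), (6, 2), (6, 8), (6, 10), (7, 0), (9, 5), (10, 9), (10, 10)}.
Total count |C(F_11)_aff| = 14.


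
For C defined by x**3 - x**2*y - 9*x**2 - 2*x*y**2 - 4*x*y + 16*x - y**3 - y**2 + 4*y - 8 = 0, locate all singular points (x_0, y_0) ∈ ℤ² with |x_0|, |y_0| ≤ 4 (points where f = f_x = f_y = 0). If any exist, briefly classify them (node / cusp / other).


Singular points: {(2, -2)}; classification: node.

Compute partial derivatives:
  f_x = 3*x**2 - 2*x*y - 18*x - 2*y**2 - 4*y + 16.
  f_y = -x**2 - 4*x*y - 4*x - 3*y**2 - 2*y + 4.
Scan x_0 ∈ {−4, ..., 4}. For each x_0, f_y(x_0, y) is a polynomial in y; find its integer roots y ∈ {−4, ..., 4}, then test f_x and f at those candidates.
  x = -4: f_y(-4, y) = -3*y**2 + 14*y + 4; no integer root y with |y| ≤ 4.
  x = -3: f_y(-3, y) = -3*y**2 + 10*y + 7; no integer root y with |y| ≤ 4.
  x = -2: f_y(-2, y) = -3*y**2 + 6*y + 8; no integer root y with |y| ≤ 4.
  x = -1: f_y(-1, y) = -3*y**2 + 2*y + 7; no integer root y with |y| ≤ 4.
  x = 0: f_y(0, y) = -3*y**2 - 2*y + 4; no integer root y with |y| ≤ 4.
  x = 1: f_y(1, y) = -3*y**2 - 6*y - 1; no integer root y with |y| ≤ 4.
  x = 2: f_y(2, y) = -3*y**2 - 10*y - 8; vanishes at y ∈ {-2}. (2, -2): f_x = 0, f = 0 — SINGULAR.
  x = 3: f_y(3, y) = -3*y**2 - 14*y - 17; no integer root y with |y| ≤ 4.
  x = 4: f_y(4, y) = -3*y**2 - 18*y - 28; no integer root y with |y| ≤ 4.
Only singular point on the grid: (2, -2).
Classify: substitute x = 2 + u, y = -2 + v and expand: f = u**3 - u**2*v - u**2 - 2*u*v**2 - v**3 + v**2.
No constant or linear terms (consistent with a singular point). Quadratic part: -u**2 + v**2. Cubic part: u**3 - u**2*v - 2*u*v**2 - v**3.
The quadratic part v**2 - u**2 = (v − u)(v + u) splits into two distinct linear factors, so there are two distinct tangent lines y − -2 = ±(x − 2) — this is a node (ordinary double point).
Classification: node.


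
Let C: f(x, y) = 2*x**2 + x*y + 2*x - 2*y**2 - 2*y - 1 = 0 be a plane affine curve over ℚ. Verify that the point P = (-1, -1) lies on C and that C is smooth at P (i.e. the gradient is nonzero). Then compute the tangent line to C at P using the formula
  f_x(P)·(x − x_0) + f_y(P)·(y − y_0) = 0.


Tangent line at P: -3*x + y - 2 = 0.

Step 1: f(-1, -1) = 0, so P lies on C.
Step 2: partial derivatives
  f_x(x, y) = 4*x + y + 2, f_y(x, y) = x - 4*y - 2.
  f_x(P) = -3, f_y(P) = 1 (gradient nonzero, so P is smooth).
Step 3: tangent line at P: -3·(x − -1) + 1·(y − -1) = 0.
Expanding: -3*x + y - 2 = 0.


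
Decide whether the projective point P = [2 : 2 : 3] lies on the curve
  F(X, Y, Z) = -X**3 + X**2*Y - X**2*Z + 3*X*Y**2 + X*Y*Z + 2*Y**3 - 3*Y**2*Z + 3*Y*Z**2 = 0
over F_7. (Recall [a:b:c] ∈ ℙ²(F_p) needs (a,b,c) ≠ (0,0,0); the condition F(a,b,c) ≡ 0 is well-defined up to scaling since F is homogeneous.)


F(2,2,3) ≡ 2 (mod 7); P is NOT on the curve.

Evaluate F(2, 2, 3) term-by-term (mod 7).
  -X**3 ↦ -1·8·1·1 = -8
  X**2*Y ↦ 1·4·2·1 = 8
  -X**2*Z ↦ -1·4·1·3 = -12
  3*X*Y**2 ↦ 3·2·4·1 = 24
  X*Y*Z ↦ 1·2·2·3 = 12
  2*Y**3 ↦ 2·1·8·1 = 16
  -3*Y**2*Z ↦ -3·1·4·3 = -36
  3*Y*Z**2 ↦ 3·1·2·9 = 54
Sum: F(2, 2, 3) = (-8) + (8) + (-12) + (24) + (12) + (16) + (-36) + (54) = 58.
Reducing mod 7: 58 ≡ 2 (mod 7).
Since F(a, b, c) ≡ 2 ≠ 0 (mod 7), P does NOT lie on the curve.


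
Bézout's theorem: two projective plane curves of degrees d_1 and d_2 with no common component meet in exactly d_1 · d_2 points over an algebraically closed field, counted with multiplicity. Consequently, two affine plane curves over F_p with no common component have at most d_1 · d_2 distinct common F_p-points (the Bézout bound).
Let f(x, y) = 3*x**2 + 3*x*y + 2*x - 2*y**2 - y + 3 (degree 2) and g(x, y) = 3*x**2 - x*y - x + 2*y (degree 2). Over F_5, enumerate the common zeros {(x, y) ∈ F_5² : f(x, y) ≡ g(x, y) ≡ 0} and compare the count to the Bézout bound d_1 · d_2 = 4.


Common zeros: ∅; count = 0; Bézout bound = 4.

deg(f) = 2, deg(g) = 2, so Bézout bound = 4.
Scan x ∈ F_5. For each x, list the y ∈ F_5 with f(x, y) ≡ 0 and those with g(x, y) ≡ 0 (mod 5); the common zeros in that column are the intersection.
  x = 0: f ≡ 0 at y ∈ {1}; g ≡ 0 at y ∈ {0}; common: ∅.
  x = 1: f ≡ 0 at y ∈ ∅; g ≡ 0 at y ∈ {3}; common: ∅.
  x = 2: f ≡ 0 at y ∈ ∅; g ≡ 0 at y ∈ {0, 1, 2, 3, 4}; common: ∅.
  x = 3: f ≡ 0 at y ∈ ∅; g ≡ 0 at y ∈ {4}; common: ∅.
  x = 4: f ≡ 0 at y ∈ ∅; g ≡ 0 at y ∈ {2}; common: ∅.
Collecting: common zeros = ∅, so the count is 0.
Comparison with the Bézout bound: 0 ≤ 4 = deg(f)·deg(g), as expected for curves with no common component (the affine F_5-count falls short of the bound because intersections may lie at infinity, over extension fields, or carry multiplicity).


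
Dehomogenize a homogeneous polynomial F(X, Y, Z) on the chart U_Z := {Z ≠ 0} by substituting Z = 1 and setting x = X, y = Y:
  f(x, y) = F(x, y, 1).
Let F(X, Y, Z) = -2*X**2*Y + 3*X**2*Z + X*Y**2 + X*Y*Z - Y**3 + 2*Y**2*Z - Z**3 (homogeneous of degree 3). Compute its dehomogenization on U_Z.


f(x, y) = -2*x**2*y + 3*x**2 + x*y**2 + x*y - y**3 + 2*y**2 - 1

On U_Z we set Z = 1. Each monomial c·X^i·Y^j·Z^k in F becomes c·x^i·y^j·1^k = c·x^i·y^j.
Substituting Z = 1: F(X, Y, 1) = -2*x**2*y + 3*x**2 + x*y**2 + x*y - y**3 + 2*y**2 - 1.
Note: deg(f) ≤ deg(F) = 3; strict inequality happens when F is divisible by Z (lost terms).


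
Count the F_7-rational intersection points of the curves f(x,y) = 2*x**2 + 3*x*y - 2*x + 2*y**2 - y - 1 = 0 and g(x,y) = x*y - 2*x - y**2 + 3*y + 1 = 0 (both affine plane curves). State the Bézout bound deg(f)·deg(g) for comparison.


Common zeros: {(3, 1)}; count = 1; Bézout bound = 4.

deg(f) = 2, deg(g) = 2, so Bézout bound = 4.
Scan x ∈ F_7. For each x, list the y ∈ F_7 with f(x, y) ≡ 0 and those with g(x, y) ≡ 0 (mod 7); the common zeros in that column are the intersection.
  x = 0: f ≡ 0 at y ∈ {1, 3}; g ≡ 0 at y ∈ ∅; common: ∅.
  x = 1: f ≡ 0 at y ∈ ∅; g ≡ 0 at y ∈ ∅; common: ∅.
  x = 2: f ≡ 0 at y ∈ {2, 6}; g ≡ 0 at y ∈ ∅; common: ∅.
  x = 3: f ≡ 0 at y ∈ {1, 2}; g ≡ 0 at y ∈ {1, 5}; common: {1}.
  x = 4: f ≡ 0 at y ∈ {6}; g ≡ 0 at y ∈ {0}; common: ∅.
  x = 5: f ≡ 0 at y ∈ ∅; g ≡ 0 at y ∈ {4}; common: ∅.
  x = 6: f ≡ 0 at y ∈ ∅; g ≡ 0 at y ∈ {3, 6}; common: ∅.
Collecting: common zeros = {(3, 1)}, so the count is 1.
Comparison with the Bézout bound: 1 ≤ 4 = deg(f)·deg(g), as expected for curves with no common component (the affine F_7-count falls short of the bound because intersections may lie at infinity, over extension fields, or carry multiplicity).


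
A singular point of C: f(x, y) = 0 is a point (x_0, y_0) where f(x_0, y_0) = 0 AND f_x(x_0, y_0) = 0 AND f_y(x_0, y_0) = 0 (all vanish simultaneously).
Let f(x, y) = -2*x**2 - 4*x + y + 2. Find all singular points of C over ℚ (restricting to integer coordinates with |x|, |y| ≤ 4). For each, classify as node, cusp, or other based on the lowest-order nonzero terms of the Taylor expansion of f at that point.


No singular points in the scanned grid; C is smooth there.

Compute partial derivatives:
  f_x = -4*x - 4.
  f_y = 1.
f_y = 1 is a nonzero constant, so f_y never vanishes: no point (x, y) can satisfy f = f_x = f_y = 0. In particular no (x, y) ∈ {−4, ..., 4}² is singular; the curve is smooth.


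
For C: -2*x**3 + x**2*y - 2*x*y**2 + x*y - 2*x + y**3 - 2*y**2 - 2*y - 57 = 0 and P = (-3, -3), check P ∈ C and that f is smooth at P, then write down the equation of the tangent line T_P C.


Tangent line at P: -59*x + 7*y - 156 = 0.

Step 1: f(-3, -3) = 0, so P lies on C.
Step 2: partial derivatives
  f_x(x, y) = -6*x**2 + 2*x*y - 2*y**2 + y - 2, f_y(x, y) = x**2 - 4*x*y + x + 3*y**2 - 4*y - 2.
  f_x(P) = -59, f_y(P) = 7 (gradient nonzero, so P is smooth).
Step 3: tangent line at P: -59·(x − -3) + 7·(y − -3) = 0.
Expanding: -59*x + 7*y - 156 = 0.


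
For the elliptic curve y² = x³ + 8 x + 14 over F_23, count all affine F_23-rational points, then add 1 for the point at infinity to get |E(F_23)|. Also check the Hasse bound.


Affine points = {(1, 0), (4, 8), (4, 15), (5, 8), (5, 15), (6, 5), (6, 18), (10, 6), (10, 17), (14, 8), (14, 15), (15, 6), (15, 17), (16, 11), (16, 12), (17, 7), (17, 16), (20, 3), (20, 20), (21, 6), (21, 17)}; affine count = 21; |E(F_23)| = 22.

Discriminant check: Δ ∝ 4a³ + 27b² = 4·8³ + 27·14² = 4·512 + 27·196 ≡ 3 (mod 23). Nonzero ⇒ E is nonsingular.
For each x ∈ F_23, compute rhs = x³ + 8·x + 14 mod 23, then count y ∈ F_23 with y² ≡ rhs.
  x = 0: rhs = 14, matching y values: none (0 points).
  x = 1: rhs = 0, matching y values: 0 (1 points).
  x = 2: rhs = 15, matching y values: none (0 points).
  x = 3: rhs = 19, matching y values: none (0 points).
  x = 4: rhs = 18, matching y values: 8, 15 (2 points).
  x = 5: rhs = 18, matching y values: 8, 15 (2 points).
  x = 6: rhs = 2, matching y values: 5, 18 (2 points).
  x = 7: rhs = 22, matching y values: none (0 points).
  x = 8: rhs = 15, matching y values: none (0 points).
  x = 9: rhs = 10, matching y values: none (0 points).
  x = 10: rhs = 13, matching y values: 6, 17 (2 points).
  x = 11: rhs = 7, matching y values: none (0 points).
  x = 12: rhs = 21, matching y values: none (0 points).
  x = 13: rhs = 15, matching y values: none (0 points).
  x = 14: rhs = 18, matching y values: 8, 15 (2 points).
  x = 15: rhs = 13, matching y values: 6, 17 (2 points).
  x = 16: rhs = 6, matching y values: 11, 12 (2 points).
  x = 17: rhs = 3, matching y values: 7, 16 (2 points).
  x = 18: rhs = 10, matching y values: none (0 points).
  x = 19: rhs = 10, matching y values: none (0 points).
  x = 20: rhs = 9, matching y values: 3, 20 (2 points).
  x = 21: rhs = 13, matching y values: 6, 17 (2 points).
  x = 22: rhs = 5, matching y values: none (0 points).
Total affine count: 21.
Full point count |E(F_23)| = 21 + 1 = 22.
Hasse bound: |22 − (23+1)| = |-2| = 2 ≤ 2√23 ≈ 9.5917 ✓.


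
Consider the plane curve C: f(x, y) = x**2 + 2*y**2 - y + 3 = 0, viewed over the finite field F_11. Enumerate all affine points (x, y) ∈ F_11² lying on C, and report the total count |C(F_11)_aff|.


Affine F_11-points: {(2, 3), (3, 8), (3, 9), (4, 7), (4, 10), (7, 7), (7, 10), (8, 8), (8, 9), (9, 3)}; count = 10.

For each of the 121 pairs (x, y) ∈ F_11², evaluate f(x, y) mod 11. Record the zeros.
  x = 0: [0↦3, 1↦4, 2↦9, 3↦7, 4↦9, 5↦4, 6↦3, 7↦6, 8↦2, 9↦2, 10↦6]  zeros at y ∈ ∅
  x = 1: [0↦4, 1↦5, 2↦10, 3↦8, 4↦10, 5↦5, 6↦4, 7↦7, 8↦3, 9↦3, 10↦7]  zeros at y ∈ ∅
  x = 2: [0↦7, 1↦8, 2↦2, 3↦0, 4↦2, 5↦8, 6↦7, 7↦10, 8↦6, 9↦6, 10↦10]  zeros at y ∈ {3}
  x = 3: [0↦1, 1↦2, 2↦7, 3↦5, 4↦7, 5↦2, 6↦1, 7↦4, 8↦0, 9↦0, 10↦4]  zeros at y ∈ {8, 9}
  x = 4: [0↦8, 1↦9, 2↦3, 3↦1, 4↦3, 5↦9, 6↦8, 7↦0, 8↦7, 9↦7, 10↦0]  zeros at y ∈ {7, 10}
  x = 5: [0↦6, 1↦7, 2↦1, 3↦10, 4↦1, 5↦7, 6↦6, 7↦9, 8↦5, 9↦5, 10↦9]  zeros at y ∈ ∅
  x = 6: [0↦6, 1↦7, 2↦1, 3↦10, 4↦1, 5↦7, 6↦6, 7↦9, 8↦5, 9↦5, 10↦9]  zeros at y ∈ ∅
  x = 7: [0↦8, 1↦9, 2↦3, 3↦1, 4↦3, 5↦9, 6↦8, 7↦0, 8↦7, 9↦7, 10↦0]  zeros at y ∈ {7, 10}
  x = 8: [0↦1, 1↦2, 2↦7, 3↦5, 4↦7, 5↦2, 6↦1, 7↦4, 8↦0, 9↦0, 10↦4]  zeros at y ∈ {8, 9}
  x = 9: [0↦7, 1↦8, 2↦2, 3↦0, 4↦2, 5↦8, 6↦7, 7↦10, 8↦6, 9↦6, 10↦10]  zeros at y ∈ {3}
  x = 10: [0↦4, 1↦5, 2↦10, 3↦8, 4↦10, 5↦5, 6↦4, 7↦7, 8↦3, 9↦3, 10↦7]  zeros at y ∈ ∅
Collecting zeros: affine points = {(2, 3), (3, 8), (3, 9), (4, 7), (4, 10), (7, 7), (7, 10), (8, 8), (8, 9), (9, 3)}.
Total count |C(F_11)_aff| = 10.


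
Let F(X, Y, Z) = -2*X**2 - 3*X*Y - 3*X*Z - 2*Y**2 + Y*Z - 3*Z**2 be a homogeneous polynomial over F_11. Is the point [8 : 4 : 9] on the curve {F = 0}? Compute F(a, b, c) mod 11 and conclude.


F(8,4,9) ≡ 3 (mod 11); P is NOT on the curve.

Evaluate F(8, 4, 9) term-by-term (mod 11).
  -2*X**2 ↦ -2·64·1·1 = -128
  -3*X*Y ↦ -3·8·4·1 = -96
  -3*X*Z ↦ -3·8·1·9 = -216
  -2*Y**2 ↦ -2·1·16·1 = -32
  Y*Z ↦ 1·1·4·9 = 36
  -3*Z**2 ↦ -3·1·1·81 = -243
Sum: F(8, 4, 9) = (-128) + (-96) + (-216) + (-32) + (36) + (-243) = -679.
Reducing mod 11: -679 ≡ 3 (mod 11).
Since F(a, b, c) ≡ 3 ≠ 0 (mod 11), P does NOT lie on the curve.


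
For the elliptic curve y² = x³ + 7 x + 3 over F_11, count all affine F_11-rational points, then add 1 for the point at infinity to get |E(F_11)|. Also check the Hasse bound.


Affine points = {(0, 5), (0, 6), (1, 0), (2, 5), (2, 6), (5, 3), (5, 8), (9, 5), (9, 6)}; affine count = 9; |E(F_11)| = 10.

Discriminant check: Δ ∝ 4a³ + 27b² = 4·7³ + 27·3² = 4·343 + 27·9 ≡ 9 (mod 11). Nonzero ⇒ E is nonsingular.
For each x ∈ F_11, compute rhs = x³ + 7·x + 3 mod 11, then count y ∈ F_11 with y² ≡ rhs.
  x = 0: rhs = 3, matching y values: 5, 6 (2 points).
  x = 1: rhs = 0, matching y values: 0 (1 points).
  x = 2: rhs = 3, matching y values: 5, 6 (2 points).
  x = 3: rhs = 7, matching y values: none (0 points).
  x = 4: rhs = 7, matching y values: none (0 points).
  x = 5: rhs = 9, matching y values: 3, 8 (2 points).
  x = 6: rhs = 8, matching y values: none (0 points).
  x = 7: rhs = 10, matching y values: none (0 points).
  x = 8: rhs = 10, matching y values: none (0 points).
  x = 9: rhs = 3, matching y values: 5, 6 (2 points).
  x = 10: rhs = 6, matching y values: none (0 points).
Total affine count: 9.
Full point count |E(F_11)| = 9 + 1 = 10.
Hasse bound: |10 − (11+1)| = |-2| = 2 ≤ 2√11 ≈ 6.6332 ✓.


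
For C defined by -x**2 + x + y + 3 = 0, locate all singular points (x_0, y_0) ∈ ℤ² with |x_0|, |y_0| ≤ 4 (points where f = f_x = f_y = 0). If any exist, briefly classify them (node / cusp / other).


No singular points in the scanned grid; C is smooth there.

Compute partial derivatives:
  f_x = 1 - 2*x.
  f_y = 1.
f_y = 1 is a nonzero constant, so f_y never vanishes: no point (x, y) can satisfy f = f_x = f_y = 0. In particular no (x, y) ∈ {−4, ..., 4}² is singular; the curve is smooth.


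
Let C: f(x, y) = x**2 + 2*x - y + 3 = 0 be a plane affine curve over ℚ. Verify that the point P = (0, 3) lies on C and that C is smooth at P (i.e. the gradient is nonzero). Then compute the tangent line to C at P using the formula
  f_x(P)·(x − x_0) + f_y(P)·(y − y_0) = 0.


Tangent line at P: 2*x - y + 3 = 0.

Step 1: f(0, 3) = 0, so P lies on C.
Step 2: partial derivatives
  f_x(x, y) = 2*x + 2, f_y(x, y) = -1.
  f_x(P) = 2, f_y(P) = -1 (gradient nonzero, so P is smooth).
Step 3: tangent line at P: 2·(x − 0) + -1·(y − 3) = 0.
Expanding: 2*x - y + 3 = 0.


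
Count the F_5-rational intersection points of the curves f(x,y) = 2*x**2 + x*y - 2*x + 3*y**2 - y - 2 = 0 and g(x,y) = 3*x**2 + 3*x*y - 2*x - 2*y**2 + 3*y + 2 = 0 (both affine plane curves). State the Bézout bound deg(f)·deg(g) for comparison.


Common zeros: ∅; count = 0; Bézout bound = 4.

deg(f) = 2, deg(g) = 2, so Bézout bound = 4.
Scan x ∈ F_5. For each x, list the y ∈ F_5 with f(x, y) ≡ 0 and those with g(x, y) ≡ 0 (mod 5); the common zeros in that column are the intersection.
  x = 0: f ≡ 0 at y ∈ {1}; g ≡ 0 at y ∈ {2}; common: ∅.
  x = 1: f ≡ 0 at y ∈ {2, 3}; g ≡ 0 at y ∈ {4}; common: ∅.
  x = 2: f ≡ 0 at y ∈ ∅; g ≡ 0 at y ∈ {0, 2}; common: ∅.
  x = 3: f ≡ 0 at y ∈ {0, 1}; g ≡ 0 at y ∈ ∅; common: ∅.
  x = 4: f ≡ 0 at y ∈ {2}; g ≡ 0 at y ∈ {1, 4}; common: ∅.
Collecting: common zeros = ∅, so the count is 0.
Comparison with the Bézout bound: 0 ≤ 4 = deg(f)·deg(g), as expected for curves with no common component (the affine F_5-count falls short of the bound because intersections may lie at infinity, over extension fields, or carry multiplicity).


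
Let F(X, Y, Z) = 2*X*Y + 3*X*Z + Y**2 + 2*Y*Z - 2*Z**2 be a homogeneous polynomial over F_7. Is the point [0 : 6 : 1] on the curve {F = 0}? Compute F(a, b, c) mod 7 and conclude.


F(0,6,1) ≡ 4 (mod 7); P is NOT on the curve.

Evaluate F(0, 6, 1) term-by-term (mod 7).
  2*X*Y ↦ 2·0·6·1 = 0
  3*X*Z ↦ 3·0·1·1 = 0
  Y**2 ↦ 1·1·36·1 = 36
  2*Y*Z ↦ 2·1·6·1 = 12
  -2*Z**2 ↦ -2·1·1·1 = -2
Sum: F(0, 6, 1) = (0) + (0) + (36) + (12) + (-2) = 46.
Reducing mod 7: 46 ≡ 4 (mod 7).
Since F(a, b, c) ≡ 4 ≠ 0 (mod 7), P does NOT lie on the curve.
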